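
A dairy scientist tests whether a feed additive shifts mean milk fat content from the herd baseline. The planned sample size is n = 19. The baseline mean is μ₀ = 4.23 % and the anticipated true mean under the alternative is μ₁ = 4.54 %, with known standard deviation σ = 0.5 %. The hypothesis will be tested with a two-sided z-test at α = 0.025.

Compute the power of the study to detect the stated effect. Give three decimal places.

Standardized effect: d = |μ₁ − μ₀| / σ = |4.54 − 4.23| / 0.5 = 0.6200
Noncentrality parameter: δ = d·√n = 0.6200 × √19 = 2.7025
Critical value for a two-sided test at α = 0.025: z_{α/2} = 2.241.
Power = Φ(δ − 2.241) + Φ(−δ − 2.241) = Φ(0.461) + Φ(-4.944) = 0.6776 + 0.0000 = 0.6776.

Power ≈ 0.678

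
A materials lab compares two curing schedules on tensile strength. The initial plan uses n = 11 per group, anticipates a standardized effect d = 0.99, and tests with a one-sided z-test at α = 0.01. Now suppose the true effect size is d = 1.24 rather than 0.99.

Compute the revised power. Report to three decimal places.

With d = 1.24: δ = d·√(n/2) = 1.24 × √(11/2) = 2.9081. Critical value z_{0.01} = 2.326.
Revised power = Φ(δ − 2.326) = Φ(0.582) = 0.7196.

Power ≈ 0.720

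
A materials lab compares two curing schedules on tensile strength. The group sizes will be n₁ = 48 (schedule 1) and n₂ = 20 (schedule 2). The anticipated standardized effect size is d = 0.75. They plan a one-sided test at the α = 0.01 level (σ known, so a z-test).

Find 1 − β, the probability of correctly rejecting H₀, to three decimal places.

Power ≈ 0.689

Noncentrality parameter: δ = d / √(1/n₁ + 1/n₂) = 0.75 / √(1/48 + 1/20) = 2.8180
Critical value for a one-sided test at α = 0.01: z_α = 2.326.
Power = Φ(δ − 2.326) = Φ(0.492) = 0.6885.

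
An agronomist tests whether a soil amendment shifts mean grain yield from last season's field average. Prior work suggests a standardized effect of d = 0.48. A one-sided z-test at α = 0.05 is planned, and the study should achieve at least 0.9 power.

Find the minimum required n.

n = 38

Set Φ(δ − 1.645) = 0.9; then δ − 1.645 = Φ⁻¹(0.9) = 1.282, giving δ = 2.926.
δ = d·√n ⇒ n = (δ/d)² = (2.926 / 0.48)² = 37.17.
Round up to the next whole unit.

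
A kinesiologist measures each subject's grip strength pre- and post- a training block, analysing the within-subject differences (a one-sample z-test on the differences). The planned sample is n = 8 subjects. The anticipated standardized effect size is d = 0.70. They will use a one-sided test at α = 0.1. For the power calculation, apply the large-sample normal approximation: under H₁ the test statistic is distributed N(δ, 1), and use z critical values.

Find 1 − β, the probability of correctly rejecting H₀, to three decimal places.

Noncentrality parameter: δ = d·√n = 0.70 × √8 = 1.9799
One-sided α = 0.1 → critical value z_{0.1} = 1.282.
Power = P(Z > 1.282 − δ) = Φ(0.698) = 0.7575.

Power ≈ 0.758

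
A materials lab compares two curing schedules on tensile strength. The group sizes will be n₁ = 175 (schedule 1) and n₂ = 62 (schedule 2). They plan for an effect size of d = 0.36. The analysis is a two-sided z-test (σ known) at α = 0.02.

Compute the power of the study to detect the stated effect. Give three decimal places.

Noncentrality parameter: δ = d / √(1/n₁ + 1/n₂) = 0.36 / √(1/175 + 1/62) = 2.4358
Two-sided α = 0.02 → critical value z_{0.01} = 2.326.
Power = Φ(δ − 2.326) + Φ(−δ − 2.326) = Φ(0.109) + Φ(-4.762) = 0.5436 + 0.0000 = 0.5436.

Power ≈ 0.544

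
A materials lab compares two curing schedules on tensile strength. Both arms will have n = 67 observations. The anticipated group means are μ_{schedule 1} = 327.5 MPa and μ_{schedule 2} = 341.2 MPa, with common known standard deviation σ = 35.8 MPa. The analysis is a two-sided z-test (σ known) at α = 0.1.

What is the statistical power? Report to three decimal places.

Power ≈ 0.716

Standardized effect: d = |μ_{schedule 1} − μ_{schedule 2}| / σ = |327.5 − 341.2| / 35.8 = 0.3827
Noncentrality parameter: δ = d·√(n/2) = 0.3827 × √(67/2) = 2.2149
Critical value for a two-sided test at α = 0.1: z_{α/2} = 1.645.
Power = Φ(δ − 1.645) + Φ(−δ − 1.645) = Φ(0.570) + Φ(-3.860) = 0.7157 + 0.0001 = 0.7157.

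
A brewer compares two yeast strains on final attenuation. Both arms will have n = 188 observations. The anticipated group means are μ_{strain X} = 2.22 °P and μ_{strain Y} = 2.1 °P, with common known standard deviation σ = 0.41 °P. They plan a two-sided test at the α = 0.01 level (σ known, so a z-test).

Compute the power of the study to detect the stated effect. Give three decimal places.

Standardized effect: d = |μ_{strain X} − μ_{strain Y}| / σ = |2.22 − 2.1| / 0.41 = 0.2927
Noncentrality parameter: δ = d·√(n/2) = 0.2927 × √(188/2) = 2.8377
Critical value for a two-sided test at α = 0.01: z_{α/2} = 2.576.
Power = Φ(δ − 2.576) + Φ(−δ − 2.576) = Φ(0.262) + Φ(-5.413) = 0.6033 + 0.0000 = 0.6033.

Power ≈ 0.603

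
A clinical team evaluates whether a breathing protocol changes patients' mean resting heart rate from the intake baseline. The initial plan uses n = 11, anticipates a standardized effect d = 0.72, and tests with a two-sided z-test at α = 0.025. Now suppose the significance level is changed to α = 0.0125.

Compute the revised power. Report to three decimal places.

δ = d·√n = 0.72 × √11 = 2.3880 (unchanged). New critical value: z_{0.0063} = 2.498.
Revised power = Φ(δ − 2.498) + Φ(−δ − 2.498) = Φ(-0.110) + Φ(-4.886) = 0.4563 + 0.0000 = 0.4563.

Power ≈ 0.456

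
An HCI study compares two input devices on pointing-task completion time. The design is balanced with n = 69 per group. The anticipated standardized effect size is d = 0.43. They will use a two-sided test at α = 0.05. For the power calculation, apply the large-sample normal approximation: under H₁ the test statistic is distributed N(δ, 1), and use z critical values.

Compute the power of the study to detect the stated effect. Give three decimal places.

Noncentrality parameter: δ = d·√(n/2) = 0.43 × √(69/2) = 2.5257
Critical value for a two-sided test at α = 0.05: z_{α/2} = 1.960.
Power = Φ(δ − 1.960) + Φ(−δ − 1.960) = Φ(0.566) + Φ(-4.486) = 0.7142 + 0.0000 = 0.7142.

Power ≈ 0.714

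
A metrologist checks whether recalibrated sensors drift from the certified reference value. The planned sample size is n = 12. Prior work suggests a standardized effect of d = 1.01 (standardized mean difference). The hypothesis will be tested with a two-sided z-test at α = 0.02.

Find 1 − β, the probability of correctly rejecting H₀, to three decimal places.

Noncentrality parameter: δ = d·√n = 1.01 × √12 = 3.4987
Two-sided α = 0.02 → critical value z_{0.01} = 2.326.
Power = Φ(δ − 2.326) + Φ(−δ − 2.326) = Φ(1.172) + Φ(-5.825) = 0.8795 + 0.0000 = 0.8795.

Power ≈ 0.879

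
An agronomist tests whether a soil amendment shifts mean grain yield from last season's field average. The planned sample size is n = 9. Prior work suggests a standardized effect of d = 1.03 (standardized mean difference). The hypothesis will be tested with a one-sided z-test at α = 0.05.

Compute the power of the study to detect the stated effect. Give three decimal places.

Power ≈ 0.926

Noncentrality parameter: δ = d·√n = 1.03 × √9 = 3.0900
Critical value for a one-sided test at α = 0.05: z_α = 1.645.
Power = Φ(δ − 1.645) = Φ(1.445) = 0.9258.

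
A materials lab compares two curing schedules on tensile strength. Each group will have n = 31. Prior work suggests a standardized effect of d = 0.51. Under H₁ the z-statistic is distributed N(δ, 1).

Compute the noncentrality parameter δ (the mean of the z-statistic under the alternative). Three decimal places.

δ ≈ 2.008

The noncentrality parameter scales effect size by the design's sample-size factor: δ = d·√(n/2) = 0.51 × √(31/2) = 2.0079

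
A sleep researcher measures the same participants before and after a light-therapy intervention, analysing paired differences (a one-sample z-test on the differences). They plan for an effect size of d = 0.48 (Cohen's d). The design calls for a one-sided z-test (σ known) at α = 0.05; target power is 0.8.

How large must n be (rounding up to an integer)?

For power 0.8 need Φ(δ − z_{0.05}) = 0.8, so δ = z_{0.05} + z_{0.20} = 1.645 + 0.842 = 2.486.
δ = d·√n ⇒ n = (δ/d)² = (2.486 / 0.48)² = 26.83.
Rounding up, n = 27.

n = 27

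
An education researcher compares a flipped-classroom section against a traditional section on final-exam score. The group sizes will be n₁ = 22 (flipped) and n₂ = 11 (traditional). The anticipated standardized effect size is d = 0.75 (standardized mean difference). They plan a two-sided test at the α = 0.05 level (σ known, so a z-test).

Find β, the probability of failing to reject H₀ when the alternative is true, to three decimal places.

Noncentrality parameter: δ = d / √(1/n₁ + 1/n₂) = 0.75 / √(1/22 + 1/11) = 2.0310
Two-sided α = 0.05 → critical value z_{0.025} = 1.960.
Power = Φ(δ − 1.960) + Φ(−δ − 1.960) = Φ(0.071) + Φ(-3.991) = 0.5283 + 0.0000 = 0.5284.
Type II error: β = 1 − power = 1 − 0.5284 = 0.4716.

β ≈ 0.472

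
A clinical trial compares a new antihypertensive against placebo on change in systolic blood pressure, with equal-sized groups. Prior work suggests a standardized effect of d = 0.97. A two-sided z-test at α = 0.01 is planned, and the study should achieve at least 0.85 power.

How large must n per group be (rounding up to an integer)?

For power 0.85 need Φ(δ − z_{0.005}) = 0.85, so δ = z_{0.005} + z_{0.15} = 2.576 + 1.036 = 3.612.
(For δ > 0 the lower-tail rejection region contributes negligibly to power, so the one-term inversion is standard.)
δ = d·√(n/2) ⇒ n = 2(δ/d)² = 2 × (3.612 / 0.97)² = 27.74.
Rounding up, n = 28 per group.

n = 28 per group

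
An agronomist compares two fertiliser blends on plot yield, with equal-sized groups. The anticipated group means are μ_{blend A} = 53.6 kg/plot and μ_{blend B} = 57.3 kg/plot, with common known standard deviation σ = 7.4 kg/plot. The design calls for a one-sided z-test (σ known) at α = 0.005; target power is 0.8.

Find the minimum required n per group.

n = 94 per group

Standardized effect: d = |μ_{blend A} − μ_{blend B}| / σ = |53.6 − 57.3| / 7.4 = 0.5000
For power 0.8 need Φ(δ − z_{0.005}) = 0.8, so δ = z_{0.005} + z_{0.20} = 2.576 + 0.842 = 3.417.
δ = d·√(n/2) ⇒ n = 2(δ/d)² = 2 × (3.417 / 0.5000)² = 93.43.
Rounding up, n = 94 per group.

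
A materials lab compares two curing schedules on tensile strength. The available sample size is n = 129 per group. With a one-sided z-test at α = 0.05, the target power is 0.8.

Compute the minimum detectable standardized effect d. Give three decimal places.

d ≈ 0.310

Need Φ(δ − 1.645) = 0.8, so δ = 1.645 + 0.842 = 2.486.
δ = d·√(n/2) ⇒ d = δ/√(n/2) = 2.486/√(129/2) = 0.3096.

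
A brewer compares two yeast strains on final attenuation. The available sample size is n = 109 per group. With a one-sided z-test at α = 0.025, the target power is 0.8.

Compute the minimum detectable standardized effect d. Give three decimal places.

d ≈ 0.379

Required noncentrality: δ = z_{0.025} + z_{0.20} = 1.960 + 0.842 = 2.802.
δ = d·√(n/2) ⇒ d = δ/√(n/2) = 2.802/√(109/2) = 0.3795.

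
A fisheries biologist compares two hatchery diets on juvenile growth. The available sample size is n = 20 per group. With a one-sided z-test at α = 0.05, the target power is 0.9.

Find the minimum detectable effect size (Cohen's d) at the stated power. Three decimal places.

Required noncentrality: δ = z_{0.05} + z_{0.10} = 1.645 + 1.282 = 2.926.
δ = d·√(n/2) ⇒ d = δ/√(n/2) = 2.926/√(20/2) = 0.9254.

d ≈ 0.925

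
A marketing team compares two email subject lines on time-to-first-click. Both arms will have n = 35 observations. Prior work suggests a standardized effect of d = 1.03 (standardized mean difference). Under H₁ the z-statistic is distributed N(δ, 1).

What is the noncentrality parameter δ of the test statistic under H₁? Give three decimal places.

The noncentrality parameter scales effect size by the design's sample-size factor: δ = d·√(n/2) = 1.03 × √(35/2) = 4.3088

δ ≈ 4.309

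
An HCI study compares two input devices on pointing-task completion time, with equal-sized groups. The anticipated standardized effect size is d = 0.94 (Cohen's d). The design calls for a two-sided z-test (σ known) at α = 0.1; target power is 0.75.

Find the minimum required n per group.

n = 13 per group

For power 0.75 need Φ(δ − z_{0.05}) = 0.75, so δ = z_{0.05} + z_{0.25} = 1.645 + 0.674 = 2.319.
(Ignoring the negligible lower-tail rejection probability gives the usual closed-form inversion.)
δ = d·√(n/2) ⇒ n = 2(δ/d)² = 2 × (2.319 / 0.94)² = 12.18.
Rounding up, n = 13 per group.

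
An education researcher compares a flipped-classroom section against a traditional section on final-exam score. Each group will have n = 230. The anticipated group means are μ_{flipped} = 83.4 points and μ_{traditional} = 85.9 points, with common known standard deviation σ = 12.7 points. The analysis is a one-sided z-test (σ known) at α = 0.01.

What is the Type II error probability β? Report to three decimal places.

Standardized effect: d = |μ_{flipped} − μ_{traditional}| / σ = |83.4 − 85.9| / 12.7 = 0.1969
Noncentrality parameter: δ = d·√(n/2) = 0.1969 × √(230/2) = 2.1110
One-sided α = 0.01 → critical value z_{0.01} = 2.326.
Power = Φ(δ − 2.326) = Φ(-0.215) = 0.4147.
Type II error: β = 1 − power = 1 − 0.4147 = 0.5853.

β ≈ 0.585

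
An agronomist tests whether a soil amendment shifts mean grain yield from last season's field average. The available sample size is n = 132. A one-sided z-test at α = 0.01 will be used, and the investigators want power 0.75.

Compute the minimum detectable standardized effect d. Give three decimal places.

d ≈ 0.261

Required noncentrality: δ = z_{0.01} + z_{0.25} = 2.326 + 0.674 = 3.001.
δ = d·√n ⇒ d = δ/√n = 3.001/√132 = 0.2612.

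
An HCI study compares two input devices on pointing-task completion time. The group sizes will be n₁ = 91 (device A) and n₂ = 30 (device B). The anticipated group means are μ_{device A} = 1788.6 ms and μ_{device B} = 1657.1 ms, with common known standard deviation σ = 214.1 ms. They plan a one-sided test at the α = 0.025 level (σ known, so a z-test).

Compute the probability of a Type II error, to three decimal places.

Standardized effect: d = |μ_{device A} − μ_{device B}| / σ = |1788.6 − 1657.1| / 214.1 = 0.6142
Noncentrality parameter: δ = d / √(1/n₁ + 1/n₂) = 0.6142 / √(1/91 + 1/30) = 2.9174
One-sided α = 0.025 → critical value z_{0.025} = 1.960.
Power = P(Z > 1.960 − δ) = Φ(0.957) = 0.8308.
Type II error: β = 1 − power = 1 − 0.8308 = 0.1692.

β ≈ 0.169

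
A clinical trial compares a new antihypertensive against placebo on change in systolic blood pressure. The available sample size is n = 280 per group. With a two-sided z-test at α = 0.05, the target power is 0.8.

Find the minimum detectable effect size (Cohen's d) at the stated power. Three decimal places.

Need Φ(δ − 1.960) = 0.8, so δ = 1.960 + 0.842 = 2.802.
(The second rejection-region term Φ(−δ − z_{α/2}) is negligible and dropped.)
δ = d·√(n/2) ⇒ d = δ/√(n/2) = 2.802/√(280/2) = 0.2368.

d ≈ 0.237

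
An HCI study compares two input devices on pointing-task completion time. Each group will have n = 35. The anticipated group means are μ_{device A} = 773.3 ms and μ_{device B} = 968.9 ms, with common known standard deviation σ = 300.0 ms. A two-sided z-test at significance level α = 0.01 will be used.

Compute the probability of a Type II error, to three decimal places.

Standardized effect: d = |μ_{device A} − μ_{device B}| / σ = |773.3 − 968.9| / 300.0 = 0.6520
Noncentrality parameter: δ = d·√(n/2) = 0.6520 × √(35/2) = 2.7275
Two-sided α = 0.01 → critical value z_{0.005} = 2.576.
Power = Φ(δ − 2.576) + Φ(−δ − 2.576) = Φ(0.152) + Φ(-5.303) = 0.5603 + 0.0000 = 0.5603.
Type II error: β = 1 − power = 1 − 0.5603 = 0.4397.

β ≈ 0.440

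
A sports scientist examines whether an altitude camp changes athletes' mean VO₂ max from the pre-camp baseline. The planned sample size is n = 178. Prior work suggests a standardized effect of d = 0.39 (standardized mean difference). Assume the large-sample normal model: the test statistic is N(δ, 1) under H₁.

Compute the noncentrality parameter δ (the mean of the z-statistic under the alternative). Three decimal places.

δ ≈ 5.203

The noncentrality parameter scales effect size by the design's sample-size factor: δ = d·√n = 0.39 × √178 = 5.2032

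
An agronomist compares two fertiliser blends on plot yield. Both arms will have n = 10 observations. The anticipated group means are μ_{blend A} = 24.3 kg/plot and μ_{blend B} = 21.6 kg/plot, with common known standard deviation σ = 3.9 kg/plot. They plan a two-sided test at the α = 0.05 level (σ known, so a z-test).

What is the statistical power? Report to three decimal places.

Standardized effect: d = |μ_{blend A} − μ_{blend B}| / σ = |24.3 − 21.6| / 3.9 = 0.6923
Noncentrality parameter: δ = d·√(n/2) = 0.6923 × √(10/2) = 1.5480
Critical value for a two-sided test at α = 0.05: z_{α/2} = 1.960.
Power = Φ(δ − 1.960) + Φ(−δ − 1.960) = Φ(-0.412) + Φ(-3.508) = 0.3402 + 0.0002 = 0.3404.

Power ≈ 0.340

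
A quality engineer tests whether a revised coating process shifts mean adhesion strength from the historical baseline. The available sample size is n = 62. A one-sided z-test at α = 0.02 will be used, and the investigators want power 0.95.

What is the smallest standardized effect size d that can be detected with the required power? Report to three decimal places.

d ≈ 0.470

Need Φ(δ − 2.054) = 0.95, so δ = 2.054 + 1.645 = 3.699.
δ = d·√n ⇒ d = δ/√n = 3.699/√62 = 0.4697.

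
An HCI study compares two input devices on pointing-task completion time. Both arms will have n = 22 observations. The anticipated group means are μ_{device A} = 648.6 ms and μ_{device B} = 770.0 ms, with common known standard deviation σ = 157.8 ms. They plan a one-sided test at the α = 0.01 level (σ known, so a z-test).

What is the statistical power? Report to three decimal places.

Power ≈ 0.589

Standardized effect: d = |μ_{device A} − μ_{device B}| / σ = |648.6 − 770.0| / 157.8 = 0.7693
Noncentrality parameter: δ = d·√(n/2) = 0.7693 × √(22/2) = 2.5516
One-sided α = 0.01 → critical value z_{0.01} = 2.326.
Power = P(Z > 2.326 − δ) = Φ(0.225) = 0.5891.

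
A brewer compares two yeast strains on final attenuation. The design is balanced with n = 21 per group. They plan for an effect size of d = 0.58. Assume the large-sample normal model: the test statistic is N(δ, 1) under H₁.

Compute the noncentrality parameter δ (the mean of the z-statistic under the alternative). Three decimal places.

δ = d·√(n/2) = 0.58 × √(21/2) = 1.8794

δ ≈ 1.879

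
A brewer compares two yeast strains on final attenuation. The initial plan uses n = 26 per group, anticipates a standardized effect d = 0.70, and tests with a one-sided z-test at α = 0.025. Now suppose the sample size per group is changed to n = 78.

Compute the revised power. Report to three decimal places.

With n = 78 per group: δ = d·√(n/2) = 0.70 × √(78/2) = 4.3715. Critical value z_{0.025} = 1.960.
Revised power = P(Z > 1.960 − δ) = Φ(2.412) = 0.9921.

Power ≈ 0.992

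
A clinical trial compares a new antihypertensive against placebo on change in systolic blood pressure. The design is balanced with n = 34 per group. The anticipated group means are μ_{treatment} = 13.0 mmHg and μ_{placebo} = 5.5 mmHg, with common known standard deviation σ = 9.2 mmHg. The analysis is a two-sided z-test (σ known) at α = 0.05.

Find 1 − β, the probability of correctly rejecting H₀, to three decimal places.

Standardized effect: d = |μ_{treatment} − μ_{placebo}| / σ = |13.0 − 5.5| / 9.2 = 0.8152
Noncentrality parameter: δ = d·√(n/2) = 0.8152 × √(34/2) = 3.3612
Critical value for a two-sided test at α = 0.05: z_{α/2} = 1.960.
Power = Φ(δ − 1.960) + Φ(−δ − 1.960) = Φ(1.401) + Φ(-5.321) = 0.9194 + 0.0000 = 0.9194.

Power ≈ 0.919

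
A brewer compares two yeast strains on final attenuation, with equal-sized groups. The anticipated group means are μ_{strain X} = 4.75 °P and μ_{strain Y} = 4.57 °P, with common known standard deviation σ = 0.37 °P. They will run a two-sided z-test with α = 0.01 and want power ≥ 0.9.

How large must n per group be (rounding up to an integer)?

Standardized effect: d = |μ_{strain X} − μ_{strain Y}| / σ = |4.75 − 4.57| / 0.37 = 0.4865
For power 0.9 need Φ(δ − z_{0.005}) = 0.9, so δ = z_{0.005} + z_{0.10} = 2.576 + 1.282 = 3.857.
(The Φ(−δ − z_{α/2}) term is vanishingly small for δ > 0 and is dropped in the standard sample-size formula.)
δ = d·√(n/2) ⇒ n = 2(δ/d)² = 2 × (3.857 / 0.4865)² = 125.74.
Rounding up, n = 126 per group.

n = 126 per group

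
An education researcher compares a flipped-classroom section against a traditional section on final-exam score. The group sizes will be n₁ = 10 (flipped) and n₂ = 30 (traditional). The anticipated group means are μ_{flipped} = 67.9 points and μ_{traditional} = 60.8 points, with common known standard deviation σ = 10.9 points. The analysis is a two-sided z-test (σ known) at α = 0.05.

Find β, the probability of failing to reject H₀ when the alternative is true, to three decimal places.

Standardized effect: d = |μ_{flipped} − μ_{traditional}| / σ = |67.9 − 60.8| / 10.9 = 0.6514
Noncentrality parameter: δ = d / √(1/n₁ + 1/n₂) = 0.6514 / √(1/10 + 1/30) = 1.7839
Critical value for a two-sided test at α = 0.05: z_{α/2} = 1.960.
Power = Φ(δ − 1.960) + Φ(−δ − 1.960) = Φ(-0.176) + Φ(-3.744) = 0.4301 + 0.0001 = 0.4302.
Type II error: β = 1 − power = 1 − 0.4302 = 0.5698.

β ≈ 0.570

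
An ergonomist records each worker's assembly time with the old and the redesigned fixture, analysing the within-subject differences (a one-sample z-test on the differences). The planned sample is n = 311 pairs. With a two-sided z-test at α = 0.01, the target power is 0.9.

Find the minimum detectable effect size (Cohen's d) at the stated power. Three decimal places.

Need Φ(δ − 2.576) = 0.9, so δ = 2.576 + 1.282 = 3.857.
(The second rejection-region term Φ(−δ − z_{α/2}) is negligible and dropped.)
δ = d·√n ⇒ d = δ/√n = 3.857/√311 = 0.2187.

d ≈ 0.219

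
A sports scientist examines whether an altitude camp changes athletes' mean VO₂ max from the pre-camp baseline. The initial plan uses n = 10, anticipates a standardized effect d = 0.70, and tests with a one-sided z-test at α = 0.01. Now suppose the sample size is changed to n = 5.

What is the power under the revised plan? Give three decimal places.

With n = 5: δ = d·√n = 0.70 × √5 = 1.5652. Critical value z_{0.01} = 2.326.
Revised power = P(Z > 2.326 − δ) = Φ(-0.761) = 0.2233.

Power ≈ 0.223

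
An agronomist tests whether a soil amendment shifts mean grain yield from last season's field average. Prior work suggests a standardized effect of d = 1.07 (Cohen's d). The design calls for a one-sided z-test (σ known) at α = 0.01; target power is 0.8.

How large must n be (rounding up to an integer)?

n = 9

For power 0.8 need Φ(δ − z_{0.01}) = 0.8, so δ = z_{0.01} + z_{0.20} = 2.326 + 0.842 = 3.168.
δ = d·√n ⇒ n = (δ/d)² = (3.168 / 1.07)² = 8.77.
Rounding up, n = 9.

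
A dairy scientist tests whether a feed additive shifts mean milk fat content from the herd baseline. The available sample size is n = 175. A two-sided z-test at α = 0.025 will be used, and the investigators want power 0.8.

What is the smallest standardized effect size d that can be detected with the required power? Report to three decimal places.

Need Φ(δ − 2.241) = 0.8, so δ = 2.241 + 0.842 = 3.083.
(The second rejection-region term Φ(−δ − z_{α/2}) is negligible and dropped.)
δ = d·√n ⇒ d = δ/√n = 3.083/√175 = 0.2331.

d ≈ 0.233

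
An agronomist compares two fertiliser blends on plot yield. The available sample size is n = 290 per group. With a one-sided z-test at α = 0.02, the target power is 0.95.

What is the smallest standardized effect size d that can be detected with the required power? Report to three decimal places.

d ≈ 0.307

Need Φ(δ − 2.054) = 0.95, so δ = 2.054 + 1.645 = 3.699.
δ = d·√(n/2) ⇒ d = δ/√(n/2) = 3.699/√(290/2) = 0.3072.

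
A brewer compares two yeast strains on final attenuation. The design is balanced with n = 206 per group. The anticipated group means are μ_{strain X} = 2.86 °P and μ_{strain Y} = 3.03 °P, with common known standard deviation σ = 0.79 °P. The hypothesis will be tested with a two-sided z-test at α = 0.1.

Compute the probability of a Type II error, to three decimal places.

Standardized effect: d = |μ_{strain X} − μ_{strain Y}| / σ = |2.86 − 3.03| / 0.79 = 0.2152
Noncentrality parameter: δ = d·√(n/2) = 0.2152 × √(206/2) = 2.1839
Critical value for a two-sided test at α = 0.1: z_{α/2} = 1.645.
Power = Φ(δ − 1.645) + Φ(−δ − 1.645) = Φ(0.539) + Φ(-3.829) = 0.7051 + 0.0001 = 0.7052.
Type II error: β = 1 − power = 1 − 0.7052 = 0.2948.

β ≈ 0.295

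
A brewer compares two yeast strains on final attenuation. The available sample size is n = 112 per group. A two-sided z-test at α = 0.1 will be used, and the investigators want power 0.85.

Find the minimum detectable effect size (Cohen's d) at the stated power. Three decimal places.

d ≈ 0.358

Required noncentrality: δ = z_{0.05} + z_{0.15} = 1.645 + 1.036 = 2.681.
(Lower-tail contribution to power is negligible for δ > 0.)
δ = d·√(n/2) ⇒ d = δ/√(n/2) = 2.681/√(112/2) = 0.3583.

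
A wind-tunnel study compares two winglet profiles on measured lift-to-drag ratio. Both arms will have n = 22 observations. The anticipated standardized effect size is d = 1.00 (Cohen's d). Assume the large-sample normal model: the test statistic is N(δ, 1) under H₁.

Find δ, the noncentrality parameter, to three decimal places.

δ ≈ 3.317

δ = d·√(n/2) = 1.00 × √(22/2) = 3.3166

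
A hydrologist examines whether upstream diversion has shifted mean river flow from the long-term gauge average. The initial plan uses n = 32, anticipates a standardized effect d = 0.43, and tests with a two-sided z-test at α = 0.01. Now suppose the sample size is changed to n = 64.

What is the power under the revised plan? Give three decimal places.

With n = 64: δ = d·√n = 0.43 × √64 = 3.4400. Critical value z_{0.005} = 2.576.
Revised power = Φ(δ − 2.576) + Φ(−δ − 2.576) = Φ(0.864) + Φ(-6.016) = 0.8063 + 0.0000 = 0.8063.

Power ≈ 0.806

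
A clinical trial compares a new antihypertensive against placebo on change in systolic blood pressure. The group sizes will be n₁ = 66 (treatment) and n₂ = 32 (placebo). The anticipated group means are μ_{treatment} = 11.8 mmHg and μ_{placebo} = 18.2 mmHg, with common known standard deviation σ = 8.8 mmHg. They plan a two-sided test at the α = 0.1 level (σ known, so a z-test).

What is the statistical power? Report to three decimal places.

Standardized effect: d = |μ_{treatment} − μ_{placebo}| / σ = |11.8 − 18.2| / 8.8 = 0.7273
Noncentrality parameter: δ = d / √(1/n₁ + 1/n₂) = 0.7273 / √(1/66 + 1/32) = 3.3762
Two-sided α = 0.1 → critical value z_{0.05} = 1.645.
Power = Φ(δ − 1.645) + Φ(−δ − 1.645) = Φ(1.731) + Φ(-5.021) = 0.9583 + 0.0000 = 0.9583.

Power ≈ 0.958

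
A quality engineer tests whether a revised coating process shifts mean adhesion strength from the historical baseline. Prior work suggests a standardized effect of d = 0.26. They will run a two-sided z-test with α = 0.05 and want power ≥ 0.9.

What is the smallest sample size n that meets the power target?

n = 156

Set Φ(δ − 1.960) = 0.9; then δ − 1.960 = Φ⁻¹(0.9) = 1.282, giving δ = 3.242.
(The Φ(−δ − z_{α/2}) term is vanishingly small for δ > 0 and is dropped in the standard sample-size formula.)
δ = d·√n ⇒ n = (δ/d)² = (3.242 / 0.26)² = 155.44.
Round up to the next whole unit.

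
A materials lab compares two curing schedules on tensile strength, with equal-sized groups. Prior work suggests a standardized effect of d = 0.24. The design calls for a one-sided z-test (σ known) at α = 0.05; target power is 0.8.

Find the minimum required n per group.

n = 215 per group

For power 0.8 need Φ(δ − z_{0.05}) = 0.8, so δ = z_{0.05} + z_{0.20} = 1.645 + 0.842 = 2.486.
δ = d·√(n/2) ⇒ n = 2(δ/d)² = 2 × (2.486 / 0.24)² = 214.67.
Rounding up, n = 215 per group.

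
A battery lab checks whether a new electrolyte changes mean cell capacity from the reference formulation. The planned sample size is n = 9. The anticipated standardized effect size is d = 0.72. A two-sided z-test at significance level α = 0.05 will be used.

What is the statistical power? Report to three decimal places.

Noncentrality parameter: δ = d·√n = 0.72 × √9 = 2.1600
Two-sided α = 0.05 → critical value z_{0.025} = 1.960.
Power = Φ(δ − 1.960) + Φ(−δ − 1.960) = Φ(0.200) + Φ(-4.120) = 0.5793 + 0.0000 = 0.5793.

Power ≈ 0.579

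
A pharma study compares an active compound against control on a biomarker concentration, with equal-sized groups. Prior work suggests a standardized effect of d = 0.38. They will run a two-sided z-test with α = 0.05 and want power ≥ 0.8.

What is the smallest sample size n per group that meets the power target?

n = 109 per group

For power 0.8 need Φ(δ − z_{0.025}) = 0.8, so δ = z_{0.025} + z_{0.20} = 1.960 + 0.842 = 2.802.
(The Φ(−δ − z_{α/2}) term is vanishingly small for δ > 0 and is dropped in the standard sample-size formula.)
δ = d·√(n/2) ⇒ n = 2(δ/d)² = 2 × (2.802 / 0.38)² = 108.71.
Round up to the next whole unit.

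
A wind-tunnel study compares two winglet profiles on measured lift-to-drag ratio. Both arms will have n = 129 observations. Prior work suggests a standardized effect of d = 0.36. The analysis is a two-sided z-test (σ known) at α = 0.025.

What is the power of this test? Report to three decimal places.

Power ≈ 0.742

Noncentrality parameter: δ = d·√(n/2) = 0.36 × √(129/2) = 2.8912
Critical value for a two-sided test at α = 0.025: z_{α/2} = 2.241.
Power = Φ(δ − 2.241) + Φ(−δ − 2.241) = Φ(0.650) + Φ(-5.133) = 0.7421 + 0.0000 = 0.7421.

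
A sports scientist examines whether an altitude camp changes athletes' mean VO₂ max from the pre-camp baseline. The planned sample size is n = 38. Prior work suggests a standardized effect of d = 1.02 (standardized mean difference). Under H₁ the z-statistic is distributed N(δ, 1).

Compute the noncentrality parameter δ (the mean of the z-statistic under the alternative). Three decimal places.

δ ≈ 6.288

δ = d·√n = 1.02 × √38 = 6.2877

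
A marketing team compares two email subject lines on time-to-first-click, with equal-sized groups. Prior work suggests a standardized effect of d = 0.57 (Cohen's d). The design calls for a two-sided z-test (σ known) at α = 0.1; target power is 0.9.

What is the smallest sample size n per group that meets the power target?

n = 53 per group

Set Φ(δ − 1.645) = 0.9; then δ − 1.645 = Φ⁻¹(0.9) = 1.282, giving δ = 2.926.
(For δ > 0 the lower-tail rejection region contributes negligibly to power, so the one-term inversion is standard.)
δ = d·√(n/2) ⇒ n = 2(δ/d)² = 2 × (2.926 / 0.57)² = 52.72.
Rounding up, n = 53 per group.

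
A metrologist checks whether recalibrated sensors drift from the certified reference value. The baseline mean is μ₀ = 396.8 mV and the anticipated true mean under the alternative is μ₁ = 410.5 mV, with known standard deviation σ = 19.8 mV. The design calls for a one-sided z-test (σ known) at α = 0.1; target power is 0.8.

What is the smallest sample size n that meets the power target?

n = 10

Standardized effect: d = |μ₁ − μ₀| / σ = |410.5 − 396.8| / 19.8 = 0.6919
Set Φ(δ − 1.282) = 0.8; then δ − 1.282 = Φ⁻¹(0.8) = 0.842, giving δ = 2.123.
δ = d·√n ⇒ n = (δ/d)² = (2.123 / 0.6919)² = 9.42.
Round up to the next whole unit.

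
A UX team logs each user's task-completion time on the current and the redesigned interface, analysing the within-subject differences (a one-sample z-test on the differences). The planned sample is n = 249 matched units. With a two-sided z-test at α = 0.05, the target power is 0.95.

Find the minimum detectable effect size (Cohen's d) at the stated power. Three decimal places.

Need Φ(δ − 1.960) = 0.95, so δ = 1.960 + 1.645 = 3.605.
(Lower-tail contribution to power is negligible for δ > 0.)
δ = d·√n ⇒ d = δ/√n = 3.605/√249 = 0.2284.

d ≈ 0.228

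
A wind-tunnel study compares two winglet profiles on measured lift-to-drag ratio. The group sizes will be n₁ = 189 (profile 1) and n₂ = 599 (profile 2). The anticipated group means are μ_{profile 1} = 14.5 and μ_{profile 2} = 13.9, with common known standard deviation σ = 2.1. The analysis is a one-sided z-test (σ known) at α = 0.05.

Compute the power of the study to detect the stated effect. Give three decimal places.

Standardized effect: d = |μ_{profile 1} − μ_{profile 2}| / σ = |14.5 − 13.9| / 2.1 = 0.2857
Noncentrality parameter: δ = d / √(1/n₁ + 1/n₂) = 0.2857 / √(1/189 + 1/599) = 3.4246
One-sided α = 0.05 → critical value z_{0.05} = 1.645.
Power = Φ(δ − 1.645) = Φ(1.780) = 0.9624.

Power ≈ 0.962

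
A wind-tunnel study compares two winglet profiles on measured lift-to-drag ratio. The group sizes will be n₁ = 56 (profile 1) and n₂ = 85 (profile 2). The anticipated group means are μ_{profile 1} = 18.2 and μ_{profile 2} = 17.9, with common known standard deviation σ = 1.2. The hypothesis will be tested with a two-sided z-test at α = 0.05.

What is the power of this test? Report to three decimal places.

Power ≈ 0.306

Standardized effect: d = |μ_{profile 1} − μ_{profile 2}| / σ = |18.2 − 17.9| / 1.2 = 0.2500
Noncentrality parameter: δ = d / √(1/n₁ + 1/n₂) = 0.2500 / √(1/56 + 1/85) = 1.4526
Critical value for a two-sided test at α = 0.05: z_{α/2} = 1.960.
Power = Φ(δ − 1.960) + Φ(−δ − 1.960) = Φ(-0.507) + Φ(-3.413) = 0.3059 + 0.0003 = 0.3063.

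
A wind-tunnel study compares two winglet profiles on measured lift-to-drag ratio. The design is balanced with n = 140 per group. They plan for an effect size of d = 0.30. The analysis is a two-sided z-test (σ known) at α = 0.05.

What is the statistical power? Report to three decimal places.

Power ≈ 0.709

Noncentrality parameter: δ = d·√(n/2) = 0.30 × √(140/2) = 2.5100
Two-sided α = 0.05 → critical value z_{0.025} = 1.960.
Power = Φ(δ − 1.960) + Φ(−δ − 1.960) = Φ(0.550) + Φ(-4.470) = 0.7088 + 0.0000 = 0.7088.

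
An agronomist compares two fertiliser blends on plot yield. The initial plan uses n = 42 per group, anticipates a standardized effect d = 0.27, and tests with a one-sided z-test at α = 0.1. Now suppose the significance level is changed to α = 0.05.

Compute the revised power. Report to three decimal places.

δ = d·√(n/2) = 0.27 × √(42/2) = 1.2373 (unchanged). New critical value: z_{0.05} = 1.645.
Revised power = Φ(δ − 1.645) = Φ(-0.408) = 0.3418.

Power ≈ 0.342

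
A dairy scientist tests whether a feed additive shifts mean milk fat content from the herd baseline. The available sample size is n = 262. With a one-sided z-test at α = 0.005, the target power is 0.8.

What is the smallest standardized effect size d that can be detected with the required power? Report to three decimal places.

Need Φ(δ − 2.576) = 0.8, so δ = 2.576 + 0.842 = 3.417.
δ = d·√n ⇒ d = δ/√n = 3.417/√262 = 0.2111.

d ≈ 0.211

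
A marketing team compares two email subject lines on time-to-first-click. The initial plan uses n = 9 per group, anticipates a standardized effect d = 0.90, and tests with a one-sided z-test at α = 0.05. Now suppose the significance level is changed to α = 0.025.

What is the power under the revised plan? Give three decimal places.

δ = d·√(n/2) = 0.90 × √(9/2) = 1.9092 (unchanged). New critical value: z_{0.025} = 1.960.
Revised power = Φ(δ − 1.960) = Φ(-0.051) = 0.4798.

Power ≈ 0.480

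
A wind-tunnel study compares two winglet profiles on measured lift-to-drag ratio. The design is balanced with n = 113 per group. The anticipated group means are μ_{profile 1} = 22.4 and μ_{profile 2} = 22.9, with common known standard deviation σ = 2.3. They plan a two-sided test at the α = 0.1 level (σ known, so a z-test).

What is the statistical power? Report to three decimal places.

Standardized effect: d = |μ_{profile 1} − μ_{profile 2}| / σ = |22.4 − 22.9| / 2.3 = 0.2174
Noncentrality parameter: δ = d·√(n/2) = 0.2174 × √(113/2) = 1.6341
Critical value for a two-sided test at α = 0.1: z_{α/2} = 1.645.
Power = Φ(δ − 1.645) + Φ(−δ − 1.645) = Φ(-0.011) + Φ(-3.279) = 0.4957 + 0.0005 = 0.4962.

Power ≈ 0.496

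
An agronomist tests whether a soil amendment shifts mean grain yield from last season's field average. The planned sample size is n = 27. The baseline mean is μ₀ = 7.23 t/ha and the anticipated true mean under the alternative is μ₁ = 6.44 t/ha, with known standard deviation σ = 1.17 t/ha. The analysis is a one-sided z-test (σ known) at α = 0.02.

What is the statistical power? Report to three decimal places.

Power ≈ 0.927

Standardized effect: d = |μ₁ − μ₀| / σ = |6.44 − 7.23| / 1.17 = 0.6752
Noncentrality parameter: δ = d·√n = 0.6752 × √27 = 3.5085
Critical value for a one-sided test at α = 0.02: z_α = 2.054.
Power = P(Z > 2.054 − δ) = Φ(1.455) = 0.9271.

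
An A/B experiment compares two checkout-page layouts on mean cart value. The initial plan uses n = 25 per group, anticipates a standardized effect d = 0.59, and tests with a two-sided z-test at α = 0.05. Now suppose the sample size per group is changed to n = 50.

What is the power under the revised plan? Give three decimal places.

Power ≈ 0.839

With n = 50 per group: δ = d·√(n/2) = 0.59 × √(50/2) = 2.9500. Critical value z_{0.025} = 1.960.
Revised power = Φ(δ − 1.960) + Φ(−δ − 1.960) = Φ(0.990) + Φ(-4.910) = 0.8389 + 0.0000 = 0.8389.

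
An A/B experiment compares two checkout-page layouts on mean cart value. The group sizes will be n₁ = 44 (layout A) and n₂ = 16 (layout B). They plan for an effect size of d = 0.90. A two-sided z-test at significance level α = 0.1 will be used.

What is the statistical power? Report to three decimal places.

Power ≈ 0.925

Noncentrality parameter: δ = d / √(1/n₁ + 1/n₂) = 0.90 / √(1/44 + 1/16) = 3.0829
Critical value for a two-sided test at α = 0.1: z_{α/2} = 1.645.
Power = Φ(δ − 1.645) + Φ(−δ − 1.645) = Φ(1.438) + Φ(-4.728) = 0.9248 + 0.0000 = 0.9248.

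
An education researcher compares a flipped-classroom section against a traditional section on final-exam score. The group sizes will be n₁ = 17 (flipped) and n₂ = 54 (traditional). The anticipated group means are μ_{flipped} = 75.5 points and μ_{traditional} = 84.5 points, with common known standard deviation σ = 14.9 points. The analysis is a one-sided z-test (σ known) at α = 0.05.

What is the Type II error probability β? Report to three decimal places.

Standardized effect: d = |μ_{flipped} − μ_{traditional}| / σ = |75.5 − 84.5| / 14.9 = 0.6040
Noncentrality parameter: δ = d / √(1/n₁ + 1/n₂) = 0.6040 / √(1/17 + 1/54) = 2.1719
One-sided α = 0.05 → critical value z_{0.05} = 1.645.
Power = P(Z > 1.645 − δ) = Φ(0.527) = 0.7009.
Type II error: β = 1 − power = 1 − 0.7009 = 0.2991.

β ≈ 0.299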